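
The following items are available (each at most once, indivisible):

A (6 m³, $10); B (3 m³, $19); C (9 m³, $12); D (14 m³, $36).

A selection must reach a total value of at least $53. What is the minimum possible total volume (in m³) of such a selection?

Subsets with value ≥ 53, sorted by total volume:
- B+D: volume 17, value 55
- A+B+D: volume 23, value 65
- B+C+D: volume 26, value 67
Minimum volume: 17 m³.

17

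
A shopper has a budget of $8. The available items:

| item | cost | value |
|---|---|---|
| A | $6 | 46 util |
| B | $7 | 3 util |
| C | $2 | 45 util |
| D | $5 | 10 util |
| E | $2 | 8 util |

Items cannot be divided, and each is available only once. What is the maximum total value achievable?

91 util

Check high-value combinations within $8:
- A+C: cost 6+2=8, value 46+45=91
- C+D: cost 2+5=7, value 45+10=55
- A+E: cost 6+2=8, value 46+8=54
Best: 91 util.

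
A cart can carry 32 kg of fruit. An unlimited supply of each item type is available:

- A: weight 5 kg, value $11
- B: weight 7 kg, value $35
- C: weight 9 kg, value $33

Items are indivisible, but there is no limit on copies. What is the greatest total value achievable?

$140

Best value-per-unit is B at 35/7, and filling with it alone uses weight 4×7=28. No mix of the others beats 4×35 = 140.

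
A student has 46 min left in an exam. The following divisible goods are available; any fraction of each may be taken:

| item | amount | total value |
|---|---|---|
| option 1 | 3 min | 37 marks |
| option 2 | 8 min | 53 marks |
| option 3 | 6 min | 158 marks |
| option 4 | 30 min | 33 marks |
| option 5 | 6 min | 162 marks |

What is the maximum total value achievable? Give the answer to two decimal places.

Take in order of value per unit:
- option 5 (162/6 per unit): all 6 → value 162, running total 162.00
- option 3 (158/6 per unit): all 6 → value 158, running total 320.00
- option 1 (37/3 per unit): all 3 → value 37, running total 357.00
- option 2 (53/8 per unit): all 8 → value 53, running total 410.00
- option 4 (33/30 per unit): 23 of 30 → value 23×33/30 = 25.3000, running total 435.30
Total 435.30.

435.30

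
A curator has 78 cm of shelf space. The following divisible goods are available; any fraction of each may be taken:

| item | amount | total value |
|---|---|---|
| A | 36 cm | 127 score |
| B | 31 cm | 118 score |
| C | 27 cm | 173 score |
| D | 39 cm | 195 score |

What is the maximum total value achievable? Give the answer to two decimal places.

413.68

Take in order of value per unit:
- C (173/27 per unit): all 27 → value 173, running total 173.00
- D (195/39 per unit): all 39 → value 195, running total 368.00
- B (118/31 per unit): 12 of 31 → value 12×118/31 = 45.6774, running total 413.68
Total 413.68.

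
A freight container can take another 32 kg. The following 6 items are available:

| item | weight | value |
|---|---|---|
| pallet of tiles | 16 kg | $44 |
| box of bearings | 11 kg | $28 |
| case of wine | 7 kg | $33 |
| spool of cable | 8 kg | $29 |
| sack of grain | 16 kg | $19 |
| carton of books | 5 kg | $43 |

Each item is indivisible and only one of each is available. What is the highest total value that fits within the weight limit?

$133

Check high-value combinations within 32 kg:
- box of bearings+case of wine+spool of cable+carton of books: weight 11+7+8+5=31, value 28+33+29+43=133
- pallet of tiles+case of wine+carton of books: weight 16+7+5=28, value 44+33+43=120
- pallet of tiles+spool of cable+carton of books: weight 16+8+5=29, value 44+29+43=116
Best: $133.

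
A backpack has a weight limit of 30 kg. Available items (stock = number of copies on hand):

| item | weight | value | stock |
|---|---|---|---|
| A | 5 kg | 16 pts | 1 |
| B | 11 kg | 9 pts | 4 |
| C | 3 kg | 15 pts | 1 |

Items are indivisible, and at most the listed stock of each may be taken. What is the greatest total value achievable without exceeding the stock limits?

Top feasible selections:
- 1×A + 2×B + 1×C: weight 30, value 49
- 1×A + 1×B + 1×C: weight 19, value 40
- 1×A + 2×B: weight 27, value 34
Best: 49 pts.

49 pts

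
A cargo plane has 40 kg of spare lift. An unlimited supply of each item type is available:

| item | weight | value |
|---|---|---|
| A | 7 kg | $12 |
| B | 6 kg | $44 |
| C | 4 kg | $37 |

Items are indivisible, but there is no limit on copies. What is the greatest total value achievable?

Best value-per-unit is C at 37/4, and filling with it alone uses weight 10×4=40. No mix of the others beats 10×37 = 370.

$370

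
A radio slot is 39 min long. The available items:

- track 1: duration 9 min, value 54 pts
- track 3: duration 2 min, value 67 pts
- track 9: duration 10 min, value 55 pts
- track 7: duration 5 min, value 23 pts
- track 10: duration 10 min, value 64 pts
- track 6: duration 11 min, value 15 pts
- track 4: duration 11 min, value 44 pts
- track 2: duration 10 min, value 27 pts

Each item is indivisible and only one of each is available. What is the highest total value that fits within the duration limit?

Check high-value combinations within 39 min:
- track 1+track 3+track 9+track 7+track 10: duration 9+2+10+5+10=36, value 54+67+55+23+64=263
- track 3+track 9+track 7+track 10+track 4: duration 2+10+5+10+11=38, value 67+55+23+64+44=253
- track 1+track 3+track 7+track 10+track 4: duration 9+2+5+10+11=37, value 54+67+23+64+44=252
- track 1+track 3+track 9+track 7+track 4: duration 9+2+10+5+11=37, value 54+67+55+23+44=243
Best: 263 pts.

263 pts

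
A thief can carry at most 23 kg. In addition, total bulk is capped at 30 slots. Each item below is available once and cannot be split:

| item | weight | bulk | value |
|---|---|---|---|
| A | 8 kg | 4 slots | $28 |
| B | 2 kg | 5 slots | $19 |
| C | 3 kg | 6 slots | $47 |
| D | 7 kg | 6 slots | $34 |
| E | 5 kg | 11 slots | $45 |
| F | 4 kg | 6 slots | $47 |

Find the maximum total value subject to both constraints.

$173

Feasible sets respecting both limits:
- C+D+E+F: weight 19, bulk 29, value 173
- A+C+E+F: weight 20, bulk 27, value 167
- B+C+E+F: weight 14, bulk 28, value 158
Best: $173.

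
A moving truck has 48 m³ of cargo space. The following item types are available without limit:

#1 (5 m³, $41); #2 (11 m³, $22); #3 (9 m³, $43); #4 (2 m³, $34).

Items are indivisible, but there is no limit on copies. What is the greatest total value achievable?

$816

Best value-per-unit is #4 at 34/2, and filling with it alone uses volume 24×2=48. No mix of the others beats 24×34 = 816.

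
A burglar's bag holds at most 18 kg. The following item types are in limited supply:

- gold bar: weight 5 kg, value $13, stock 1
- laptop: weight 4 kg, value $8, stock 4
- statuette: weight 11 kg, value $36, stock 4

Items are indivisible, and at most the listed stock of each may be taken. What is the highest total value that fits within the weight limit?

Best selections within weight 18 and stock limits:
- 1×gold bar + 1×statuette: weight 16, value 49
- 1×laptop + 1×statuette: weight 15, value 44
- 1×gold bar + 3×laptop: weight 17, value 37
Best: $49.

$49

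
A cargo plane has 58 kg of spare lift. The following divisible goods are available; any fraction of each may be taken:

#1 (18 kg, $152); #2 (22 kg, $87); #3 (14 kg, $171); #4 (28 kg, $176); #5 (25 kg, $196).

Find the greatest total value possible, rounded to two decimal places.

525.29

Take in order of value per unit:
- #3 (171/14 per unit): all 14 → value 171, running total 171.00
- #1 (152/18 per unit): all 18 → value 152, running total 323.00
- #5 (196/25 per unit): all 25 → value 196, running total 519.00
- #4 (176/28 per unit): 1 of 28 → value 1×176/28 = 6.2857, running total 525.29
Total 525.29.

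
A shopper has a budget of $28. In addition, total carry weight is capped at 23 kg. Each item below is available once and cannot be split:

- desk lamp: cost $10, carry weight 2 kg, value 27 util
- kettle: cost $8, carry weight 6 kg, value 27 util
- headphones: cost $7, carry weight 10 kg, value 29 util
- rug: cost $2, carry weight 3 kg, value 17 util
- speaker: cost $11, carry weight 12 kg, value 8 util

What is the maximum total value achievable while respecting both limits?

Feasible sets respecting both limits:
- desk lamp+kettle+headphones+rug: cost 27, carry weight 21, value 100
- desk lamp+kettle+headphones: cost 25, carry weight 18, value 83
- desk lamp+headphones+rug: cost 19, carry weight 15, value 73
- kettle+headphones+rug: cost 17, carry weight 19, value 73
Best: 100 util.

100 util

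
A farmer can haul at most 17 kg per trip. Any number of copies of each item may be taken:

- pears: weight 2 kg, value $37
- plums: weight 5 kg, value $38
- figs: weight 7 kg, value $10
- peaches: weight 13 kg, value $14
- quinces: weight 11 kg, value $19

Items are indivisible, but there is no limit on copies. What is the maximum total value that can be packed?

$296

Best value-per-unit is pears at 37/2, and filling with it alone uses weight 8×2=16. No mix of the others beats 8×37 = 296.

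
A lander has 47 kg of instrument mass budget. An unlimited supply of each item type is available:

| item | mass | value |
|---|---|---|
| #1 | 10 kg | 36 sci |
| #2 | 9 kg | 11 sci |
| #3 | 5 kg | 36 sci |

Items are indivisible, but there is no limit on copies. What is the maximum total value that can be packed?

324 sci

Best value-per-unit is #3 at 36/5, and filling with it alone uses mass 9×5=45. No mix of the others beats 9×36 = 324.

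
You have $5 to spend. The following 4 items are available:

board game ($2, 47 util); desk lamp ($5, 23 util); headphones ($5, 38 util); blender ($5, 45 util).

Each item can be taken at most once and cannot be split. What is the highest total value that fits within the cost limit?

Check high-value combinations within $5:
- board game: cost 2, value 47
- blender: cost 5, value 45
- headphones: cost 5, value 38
- desk lamp: cost 5, value 23
Best: 47 util.

47 util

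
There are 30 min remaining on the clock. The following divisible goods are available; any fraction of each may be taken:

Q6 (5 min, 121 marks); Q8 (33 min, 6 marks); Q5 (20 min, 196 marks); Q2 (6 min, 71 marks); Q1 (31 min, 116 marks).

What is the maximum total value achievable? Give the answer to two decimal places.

378.20

Take in order of value per unit:
- Q6 (121/5 per unit): all 5 → value 121, running total 121.00
- Q2 (71/6 per unit): all 6 → value 71, running total 192.00
- Q5 (196/20 per unit): 19 of 20 → value 19×196/20 = 186.2000, running total 378.20
Total 378.20.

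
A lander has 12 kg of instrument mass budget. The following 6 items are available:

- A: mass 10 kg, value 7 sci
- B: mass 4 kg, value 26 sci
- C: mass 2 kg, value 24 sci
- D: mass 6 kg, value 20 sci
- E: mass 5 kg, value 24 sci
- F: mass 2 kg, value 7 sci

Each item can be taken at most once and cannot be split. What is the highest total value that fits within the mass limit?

Check high-value combinations within 12 kg:
- B+C+E: mass 4+2+5=11, value 26+24+24=74
- B+C+D: mass 4+2+6=12, value 26+24+20=70
- B+C+F: mass 4+2+2=8, value 26+24+7=57
- B+E+F: mass 4+5+2=11, value 26+24+7=57
- C+E+F: mass 2+5+2=9, value 24+24+7=55
Best: 74 sci.

74 sci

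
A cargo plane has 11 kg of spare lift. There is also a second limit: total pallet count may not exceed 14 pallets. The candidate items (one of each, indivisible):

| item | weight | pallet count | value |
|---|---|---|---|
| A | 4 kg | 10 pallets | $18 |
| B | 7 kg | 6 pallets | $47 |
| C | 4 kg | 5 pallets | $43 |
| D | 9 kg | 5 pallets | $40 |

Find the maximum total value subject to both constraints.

Feasible sets respecting both limits:
- B+C: weight 11, pallet count 11, value 90
- B: weight 7, pallet count 6, value 47
- C: weight 4, pallet count 5, value 43
- D: weight 9, pallet count 5, value 40
Best: $90.

$90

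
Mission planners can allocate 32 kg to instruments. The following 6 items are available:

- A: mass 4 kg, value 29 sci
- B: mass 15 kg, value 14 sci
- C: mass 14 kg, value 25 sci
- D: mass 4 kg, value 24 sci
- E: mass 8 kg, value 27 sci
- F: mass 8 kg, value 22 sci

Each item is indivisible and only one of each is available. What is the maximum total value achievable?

This is a 0/1 knapsack; check combinations near the capacity.
- A+C+D+E: mass 4+14+4+8=30, value 29+25+24+27=105
- A+D+E+F: mass 4+4+8+8=24, value 29+24+27+22=102
- A+C+D+F: mass 4+14+4+8=30, value 29+25+24+22=100
Best: 105 sci.

105 sci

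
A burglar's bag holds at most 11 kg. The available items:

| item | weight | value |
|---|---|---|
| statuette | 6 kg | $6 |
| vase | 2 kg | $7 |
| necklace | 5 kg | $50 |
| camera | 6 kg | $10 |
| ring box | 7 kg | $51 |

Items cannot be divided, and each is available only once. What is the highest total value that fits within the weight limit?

Check high-value combinations within 11 kg:
- necklace+camera: weight 5+6=11, value 50+10=60
- vase+ring box: weight 2+7=9, value 7+51=58
- vase+necklace: weight 2+5=7, value 7+50=57
Best: $60.

$60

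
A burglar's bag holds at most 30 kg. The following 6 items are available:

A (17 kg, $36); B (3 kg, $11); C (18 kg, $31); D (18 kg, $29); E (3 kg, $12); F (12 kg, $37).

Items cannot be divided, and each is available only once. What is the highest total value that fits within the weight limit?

Check high-value combinations within 30 kg:
- A+F: weight 17+12=29, value 36+37=73
- C+F: weight 18+12=30, value 31+37=68
- D+F: weight 18+12=30, value 29+37=66
- B+E+F: weight 3+3+12=18, value 11+12+37=60
Best: $73.

$73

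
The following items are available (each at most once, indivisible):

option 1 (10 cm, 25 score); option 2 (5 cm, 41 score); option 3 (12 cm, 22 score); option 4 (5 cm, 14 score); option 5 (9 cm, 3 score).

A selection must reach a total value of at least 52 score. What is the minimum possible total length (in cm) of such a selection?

10

Subsets with value ≥ 52, sorted by total length:
- option 2+option 4: length 10, value 55
- option 1+option 2: length 15, value 66
- option 2+option 3: length 17, value 63
- option 2+option 4+option 5: length 19, value 58
Minimum length: 10 cm.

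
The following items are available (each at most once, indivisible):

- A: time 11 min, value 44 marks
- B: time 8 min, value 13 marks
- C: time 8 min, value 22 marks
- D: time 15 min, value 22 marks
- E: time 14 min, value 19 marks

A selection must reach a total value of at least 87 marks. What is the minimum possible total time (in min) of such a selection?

Subsets with value ≥ 87, sorted by total time:
- A+C+D: time 34, value 88
- A+B+C+E: time 41, value 98
- A+B+C+D: time 42, value 101
Minimum time: 34 min.

34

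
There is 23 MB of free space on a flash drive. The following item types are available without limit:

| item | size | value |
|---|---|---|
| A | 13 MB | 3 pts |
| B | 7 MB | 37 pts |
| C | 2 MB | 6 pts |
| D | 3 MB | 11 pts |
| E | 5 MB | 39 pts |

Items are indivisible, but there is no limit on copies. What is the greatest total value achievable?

Best value-per-unit is E at 39/5; filling with it alone gives 4×39 = 156.
Optimal mix: 1×D + 4×E → size 23, value 167.

167 pts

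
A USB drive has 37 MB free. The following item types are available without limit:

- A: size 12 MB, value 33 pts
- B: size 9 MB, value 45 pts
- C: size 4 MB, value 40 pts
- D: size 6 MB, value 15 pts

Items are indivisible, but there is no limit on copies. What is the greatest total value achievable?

Best value-per-unit is C at 40/4, and filling with it alone uses size 9×4=36. No mix of the others beats 9×40 = 360.

360 pts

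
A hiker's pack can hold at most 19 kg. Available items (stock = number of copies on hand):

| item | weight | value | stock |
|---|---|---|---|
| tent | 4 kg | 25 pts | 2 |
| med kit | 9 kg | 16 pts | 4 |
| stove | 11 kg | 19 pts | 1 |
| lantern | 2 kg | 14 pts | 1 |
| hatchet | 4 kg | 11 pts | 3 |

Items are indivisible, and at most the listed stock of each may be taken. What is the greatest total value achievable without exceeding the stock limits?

86 pts

Best selections within weight 19 and stock limits:
- 2×tent + 1×lantern + 2×hatchet: weight 18, value 86
- 2×tent + 1×med kit + 1×lantern: weight 19, value 80
- 2×tent + 1×lantern + 1×hatchet: weight 14, value 75
- 2×tent + 2×hatchet: weight 16, value 72
Best: 86 pts.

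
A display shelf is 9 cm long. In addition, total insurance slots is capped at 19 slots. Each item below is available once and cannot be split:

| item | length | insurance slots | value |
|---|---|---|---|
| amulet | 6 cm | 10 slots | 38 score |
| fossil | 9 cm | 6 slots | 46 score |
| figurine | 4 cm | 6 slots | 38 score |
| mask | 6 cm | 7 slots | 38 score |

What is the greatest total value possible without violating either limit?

46 score

Feasible sets respecting both limits:
- fossil: length 9, insurance slots 6, value 46
- amulet: length 6, insurance slots 10, value 38
- figurine: length 4, insurance slots 6, value 38
Best: 46 score.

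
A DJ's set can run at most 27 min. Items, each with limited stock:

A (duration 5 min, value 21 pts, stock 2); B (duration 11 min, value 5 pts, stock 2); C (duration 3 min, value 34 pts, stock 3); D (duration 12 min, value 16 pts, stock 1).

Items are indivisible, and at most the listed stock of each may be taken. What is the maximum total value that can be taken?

Top feasible selections:
- 2×A + 3×C: duration 19, value 144
- 1×A + 3×C + 1×D: duration 26, value 139
Best: 144 pts.

144 pts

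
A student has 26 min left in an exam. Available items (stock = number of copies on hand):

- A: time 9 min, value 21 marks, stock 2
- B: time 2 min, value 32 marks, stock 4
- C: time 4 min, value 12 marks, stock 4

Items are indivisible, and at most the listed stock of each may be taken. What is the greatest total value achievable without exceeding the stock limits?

176 marks

Top feasible selections:
- 4×B + 4×C: time 24, value 176
- 1×A + 4×B + 2×C: time 25, value 173
- 2×A + 4×B: time 26, value 170
Best: 176 marks.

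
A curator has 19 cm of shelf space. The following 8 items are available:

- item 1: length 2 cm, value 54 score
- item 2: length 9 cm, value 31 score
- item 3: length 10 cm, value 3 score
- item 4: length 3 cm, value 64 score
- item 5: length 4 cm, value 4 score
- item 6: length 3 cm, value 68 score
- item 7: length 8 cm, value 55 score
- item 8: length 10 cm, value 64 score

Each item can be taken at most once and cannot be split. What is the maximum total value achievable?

250 score

Check high-value combinations within 19 cm:
- item 1+item 4+item 6+item 8: length 2+3+3+10=18, value 54+64+68+64=250
- item 1+item 4+item 6+item 7: length 2+3+3+8=16, value 54+64+68+55=241
- item 1+item 2+item 4+item 6: length 2+9+3+3=17, value 54+31+64+68=217
Best: 250 score.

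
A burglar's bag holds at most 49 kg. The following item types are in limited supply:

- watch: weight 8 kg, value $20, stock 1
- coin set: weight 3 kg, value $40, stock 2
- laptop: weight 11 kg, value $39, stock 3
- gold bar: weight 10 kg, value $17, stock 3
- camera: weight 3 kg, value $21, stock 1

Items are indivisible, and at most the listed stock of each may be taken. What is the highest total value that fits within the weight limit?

Best selections within weight 49 and stock limits:
- 2×coin set + 3×laptop + 1×camera: weight 42, value 218
- 1×watch + 2×coin set + 3×laptop: weight 47, value 217
- 1×watch + 2×coin set + 2×laptop + 1×gold bar + 1×camera: weight 49, value 216
Best: $218.

$218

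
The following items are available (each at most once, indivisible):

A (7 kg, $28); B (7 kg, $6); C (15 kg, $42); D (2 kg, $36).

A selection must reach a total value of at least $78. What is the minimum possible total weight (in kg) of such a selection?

17

Subsets with value ≥ 78, sorted by total weight:
- C+D: weight 17, value 78
- A+C+D: weight 24, value 106
- B+C+D: weight 24, value 84
- A+B+C+D: weight 31, value 112
Minimum weight: 17 kg.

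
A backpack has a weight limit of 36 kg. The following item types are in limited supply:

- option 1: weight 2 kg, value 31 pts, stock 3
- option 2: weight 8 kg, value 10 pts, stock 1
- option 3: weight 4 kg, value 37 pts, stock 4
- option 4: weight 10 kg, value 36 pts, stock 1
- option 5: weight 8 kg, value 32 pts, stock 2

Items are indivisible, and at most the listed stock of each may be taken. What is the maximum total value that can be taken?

Top feasible selections:
- 3×option 1 + 4×option 3 + 1×option 4: weight 32, value 277
- 2×option 1 + 4×option 3 + 2×option 5: weight 36, value 274
- 3×option 1 + 4×option 3 + 1×option 5: weight 30, value 273
Best: 277 pts.

277 pts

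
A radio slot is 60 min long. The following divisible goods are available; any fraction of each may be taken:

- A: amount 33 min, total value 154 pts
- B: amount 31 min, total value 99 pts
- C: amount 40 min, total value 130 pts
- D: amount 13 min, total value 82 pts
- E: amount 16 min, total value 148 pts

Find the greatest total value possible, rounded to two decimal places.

Take in order of value per unit:
- E (148/16 per unit): all 16 → value 148, running total 148.00
- D (82/13 per unit): all 13 → value 82, running total 230.00
- A (154/33 per unit): 31 of 33 → value 31×154/33 = 144.6667, running total 374.67
Total 374.67.

374.67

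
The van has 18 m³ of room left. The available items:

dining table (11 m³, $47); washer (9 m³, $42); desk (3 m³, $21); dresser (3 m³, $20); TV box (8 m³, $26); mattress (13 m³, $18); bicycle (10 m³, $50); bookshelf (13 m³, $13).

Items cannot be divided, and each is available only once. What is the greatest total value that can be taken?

$91

Check high-value combinations within 18 m³:
- desk+dresser+bicycle: volume 3+3+10=16, value 21+20+50=91
- dining table+desk+dresser: volume 11+3+3=17, value 47+21+20=88
- washer+desk+dresser: volume 9+3+3=15, value 42+21+20=83
- TV box+bicycle: volume 8+10=18, value 26+50=76
- desk+bicycle: volume 3+10=13, value 21+50=71
Best: $91.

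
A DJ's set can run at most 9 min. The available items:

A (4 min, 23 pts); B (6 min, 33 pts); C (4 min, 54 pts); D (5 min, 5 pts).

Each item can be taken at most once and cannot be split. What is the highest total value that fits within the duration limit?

77 pts

Check high-value combinations within 9 min:
- A+C: duration 4+4=8, value 23+54=77
- C+D: duration 4+5=9, value 54+5=59
- C: duration 4, value 54
- B: duration 6, value 33
- A+D: duration 4+5=9, value 23+5=28
Best: 77 pts.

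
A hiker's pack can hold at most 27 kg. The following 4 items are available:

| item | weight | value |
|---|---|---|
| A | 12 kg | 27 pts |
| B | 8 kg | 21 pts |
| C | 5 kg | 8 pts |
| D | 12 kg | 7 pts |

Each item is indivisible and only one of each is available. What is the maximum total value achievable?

56 pts

Check high-value combinations within 27 kg:
- A+B+C: weight 12+8+5=25, value 27+21+8=56
- A+B: weight 12+8=20, value 27+21=48
- B+C+D: weight 8+5+12=25, value 21+8+7=36
- A+C: weight 12+5=17, value 27+8=35
- A+D: weight 12+12=24, value 27+7=34
Best: 56 pts.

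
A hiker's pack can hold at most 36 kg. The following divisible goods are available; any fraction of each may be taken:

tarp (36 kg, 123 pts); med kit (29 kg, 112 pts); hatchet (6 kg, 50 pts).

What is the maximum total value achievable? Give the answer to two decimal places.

165.42

Take in order of value per unit:
- hatchet (50/6 per unit): all 6 → value 50, running total 50.00
- med kit (112/29 per unit): all 29 → value 112, running total 162.00
- tarp (123/36 per unit): 1 of 36 → value 1×123/36 = 3.4167, running total 165.42
Total 165.42.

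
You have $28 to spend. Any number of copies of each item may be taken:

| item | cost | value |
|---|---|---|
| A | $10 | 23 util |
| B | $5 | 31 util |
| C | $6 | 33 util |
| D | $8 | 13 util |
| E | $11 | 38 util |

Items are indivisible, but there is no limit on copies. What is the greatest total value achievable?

Best value-per-unit is B at 31/5; filling with it alone gives 5×31 = 155.
Optimal mix: 2×B + 3×C → cost 28, value 161.

161 util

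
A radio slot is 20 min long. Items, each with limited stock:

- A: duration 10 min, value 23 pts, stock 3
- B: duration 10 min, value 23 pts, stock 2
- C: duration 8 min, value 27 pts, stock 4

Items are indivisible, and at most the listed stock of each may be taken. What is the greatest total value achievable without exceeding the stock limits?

54 pts

Top feasible selections:
- 2×C: duration 16, value 54
- 1×B + 1×C: duration 18, value 50
Best: 54 pts.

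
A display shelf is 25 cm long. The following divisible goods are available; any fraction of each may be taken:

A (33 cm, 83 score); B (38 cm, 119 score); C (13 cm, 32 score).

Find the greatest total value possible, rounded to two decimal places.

Take in order of value per unit:
- B (119/38 per unit): 25 of 38 → value 25×119/38 = 78.2895, running total 78.29
Total 78.29.

78.29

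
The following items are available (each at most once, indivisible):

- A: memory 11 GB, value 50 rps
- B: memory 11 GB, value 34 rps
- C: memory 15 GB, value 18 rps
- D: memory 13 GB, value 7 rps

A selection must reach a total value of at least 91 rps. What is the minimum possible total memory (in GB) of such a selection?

Subsets with value ≥ 91, sorted by total memory:
- A+B+D: memory 35, value 91
- A+B+C: memory 37, value 102
Minimum memory: 35 GB.

35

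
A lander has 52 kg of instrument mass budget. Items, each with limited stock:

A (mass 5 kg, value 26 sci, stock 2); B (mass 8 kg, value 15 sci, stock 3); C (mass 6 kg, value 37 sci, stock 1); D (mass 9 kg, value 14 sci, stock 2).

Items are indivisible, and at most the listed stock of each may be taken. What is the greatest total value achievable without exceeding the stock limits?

148 sci

Top feasible selections:
- 2×A + 3×B + 1×C + 1×D: mass 49, value 148
- 2×A + 2×B + 1×C + 2×D: mass 50, value 147
Best: 148 sci.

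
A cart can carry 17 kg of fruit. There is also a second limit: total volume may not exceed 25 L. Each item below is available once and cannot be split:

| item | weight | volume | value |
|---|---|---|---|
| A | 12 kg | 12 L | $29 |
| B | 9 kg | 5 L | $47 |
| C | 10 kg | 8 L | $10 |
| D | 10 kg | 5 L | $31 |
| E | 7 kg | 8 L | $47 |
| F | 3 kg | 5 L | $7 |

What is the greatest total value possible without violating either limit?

Feasible sets respecting both limits:
- B+E: weight 16, volume 13, value 94
- D+E: weight 17, volume 13, value 78
- C+E: weight 17, volume 16, value 57
Best: $94.

$94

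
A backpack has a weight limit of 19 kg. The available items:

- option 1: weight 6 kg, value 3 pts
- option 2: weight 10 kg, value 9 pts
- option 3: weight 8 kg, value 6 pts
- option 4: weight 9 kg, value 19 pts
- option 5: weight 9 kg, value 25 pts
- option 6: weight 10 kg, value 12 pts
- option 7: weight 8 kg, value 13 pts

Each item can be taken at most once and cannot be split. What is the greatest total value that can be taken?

44 pts

This is a 0/1 knapsack; check combinations near the capacity.
- option 4+option 5: weight 9+9=18, value 19+25=44
- option 5+option 7: weight 9+8=17, value 25+13=38
- option 5+option 6: weight 9+10=19, value 25+12=37
Best: 44 pts.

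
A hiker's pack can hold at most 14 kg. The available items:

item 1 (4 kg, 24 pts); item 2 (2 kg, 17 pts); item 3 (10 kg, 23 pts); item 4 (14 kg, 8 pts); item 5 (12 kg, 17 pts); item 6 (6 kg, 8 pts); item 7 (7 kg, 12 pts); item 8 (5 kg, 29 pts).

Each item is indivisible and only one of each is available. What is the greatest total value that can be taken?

Check high-value combinations within 14 kg:
- item 1+item 2+item 8: weight 4+2+5=11, value 24+17+29=70
- item 2+item 7+item 8: weight 2+7+5=14, value 17+12+29=58
- item 2+item 6+item 8: weight 2+6+5=13, value 17+8+29=54
- item 1+item 8: weight 4+5=9, value 24+29=53
Best: 70 pts.

70 pts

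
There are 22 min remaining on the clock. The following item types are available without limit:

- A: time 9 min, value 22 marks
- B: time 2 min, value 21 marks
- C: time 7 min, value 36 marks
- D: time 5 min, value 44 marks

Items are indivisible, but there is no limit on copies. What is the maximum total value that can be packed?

Best value-per-unit is B at 21/2, and filling with it alone uses time 11×2=22. No mix of the others beats 11×21 = 231.

231 marks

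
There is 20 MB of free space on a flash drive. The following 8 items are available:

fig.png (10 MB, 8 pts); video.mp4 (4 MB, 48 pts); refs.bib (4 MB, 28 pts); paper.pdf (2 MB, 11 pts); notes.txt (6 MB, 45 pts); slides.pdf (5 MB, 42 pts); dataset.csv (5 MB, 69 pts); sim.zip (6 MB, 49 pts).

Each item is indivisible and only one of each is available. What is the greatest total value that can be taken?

208 pts

Check high-value combinations within 20 MB:
- video.mp4+slides.pdf+dataset.csv+sim.zip: size 4+5+5+6=20, value 48+42+69+49=208
- video.mp4+notes.txt+slides.pdf+dataset.csv: size 4+6+5+5=20, value 48+45+42+69=204
- video.mp4+refs.bib+paper.pdf+slides.pdf+dataset.csv: size 4+4+2+5+5=20, value 48+28+11+42+69=198
- video.mp4+refs.bib+dataset.csv+sim.zip: size 4+4+5+6=19, value 48+28+69+49=194
- video.mp4+refs.bib+notes.txt+dataset.csv: size 4+4+6+5=19, value 48+28+45+69=190
Best: 208 pts.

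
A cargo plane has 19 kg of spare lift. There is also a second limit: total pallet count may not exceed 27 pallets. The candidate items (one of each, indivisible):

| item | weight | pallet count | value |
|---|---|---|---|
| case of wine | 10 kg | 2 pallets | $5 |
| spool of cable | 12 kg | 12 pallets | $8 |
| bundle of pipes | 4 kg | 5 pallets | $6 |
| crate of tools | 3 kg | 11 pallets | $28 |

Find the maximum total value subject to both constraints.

Feasible sets respecting both limits:
- case of wine+bundle of pipes+crate of tools: weight 17, pallet count 18, value 39
- spool of cable+crate of tools: weight 15, pallet count 23, value 36
- bundle of pipes+crate of tools: weight 7, pallet count 16, value 34
Best: $39.

$39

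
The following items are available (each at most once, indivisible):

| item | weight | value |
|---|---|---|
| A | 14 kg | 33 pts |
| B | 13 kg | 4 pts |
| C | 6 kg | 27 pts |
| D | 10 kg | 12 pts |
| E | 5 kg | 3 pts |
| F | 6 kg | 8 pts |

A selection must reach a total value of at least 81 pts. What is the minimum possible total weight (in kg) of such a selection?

Subsets with value ≥ 81, sorted by total weight:
- A+C+D+E+F: weight 41, value 83
- A+B+C+D+F: weight 49, value 84
- A+B+C+D+E+F: weight 54, value 87
Minimum weight: 41 kg.

41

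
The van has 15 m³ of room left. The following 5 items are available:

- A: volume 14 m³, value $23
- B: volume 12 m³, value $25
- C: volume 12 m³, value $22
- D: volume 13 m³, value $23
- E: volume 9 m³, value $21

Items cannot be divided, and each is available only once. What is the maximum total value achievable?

This is a 0/1 knapsack; check combinations near the capacity.
- B: volume 12, value 25
- D: volume 13, value 23
- A: volume 14, value 23
Best: $25.

$25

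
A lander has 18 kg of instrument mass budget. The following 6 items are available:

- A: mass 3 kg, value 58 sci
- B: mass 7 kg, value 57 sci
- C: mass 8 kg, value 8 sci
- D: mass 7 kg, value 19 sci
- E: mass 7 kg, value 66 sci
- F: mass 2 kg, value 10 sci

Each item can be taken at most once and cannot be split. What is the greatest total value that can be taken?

181 sci

This is a 0/1 knapsack; check combinations near the capacity.
- A+B+E: mass 3+7+7=17, value 58+57+66=181
- A+D+E: mass 3+7+7=17, value 58+19+66=143
- A+E+F: mass 3+7+2=12, value 58+66+10=134
- A+B+D: mass 3+7+7=17, value 58+57+19=134
Best: 181 sci.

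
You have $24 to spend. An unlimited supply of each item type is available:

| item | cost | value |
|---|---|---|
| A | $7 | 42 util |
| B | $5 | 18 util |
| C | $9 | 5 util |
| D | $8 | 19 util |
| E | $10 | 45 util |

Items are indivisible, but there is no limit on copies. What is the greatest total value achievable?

Best value-per-unit is A at 42/7; filling with it alone gives 3×42 = 126.
Optimal mix: 2×A + 1×E → cost 24, value 129.

129 util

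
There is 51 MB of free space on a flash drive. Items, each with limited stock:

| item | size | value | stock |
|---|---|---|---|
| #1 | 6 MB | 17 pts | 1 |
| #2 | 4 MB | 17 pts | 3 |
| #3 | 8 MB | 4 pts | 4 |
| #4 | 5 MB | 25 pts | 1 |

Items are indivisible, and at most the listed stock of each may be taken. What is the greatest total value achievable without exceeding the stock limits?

105 pts

Best selections within size 51 and stock limits:
- 1×#1 + 3×#2 + 3×#3 + 1×#4: size 47, value 105
- 1×#1 + 3×#2 + 2×#3 + 1×#4: size 39, value 101
Best: 105 pts.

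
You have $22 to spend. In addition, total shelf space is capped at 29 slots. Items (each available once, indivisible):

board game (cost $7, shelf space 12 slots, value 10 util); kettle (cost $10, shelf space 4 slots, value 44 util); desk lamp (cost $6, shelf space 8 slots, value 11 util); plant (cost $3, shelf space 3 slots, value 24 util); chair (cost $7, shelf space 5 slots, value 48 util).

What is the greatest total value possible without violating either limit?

116 util

Feasible sets respecting both limits:
- kettle+plant+chair: cost 20, shelf space 12, value 116
- kettle+chair: cost 17, shelf space 9, value 92
- desk lamp+plant+chair: cost 16, shelf space 16, value 83
Best: 116 util.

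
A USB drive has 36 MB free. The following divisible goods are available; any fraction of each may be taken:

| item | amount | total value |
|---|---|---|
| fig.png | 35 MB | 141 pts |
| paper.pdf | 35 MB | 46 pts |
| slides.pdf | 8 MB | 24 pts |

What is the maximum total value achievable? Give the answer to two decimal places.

Take in order of value per unit:
- fig.png (141/35 per unit): all 35 → value 141, running total 141.00
- slides.pdf (24/8 per unit): 1 of 8 → value 1×24/8 = 3.0000, running total 144.00
Total 144.00.

144.00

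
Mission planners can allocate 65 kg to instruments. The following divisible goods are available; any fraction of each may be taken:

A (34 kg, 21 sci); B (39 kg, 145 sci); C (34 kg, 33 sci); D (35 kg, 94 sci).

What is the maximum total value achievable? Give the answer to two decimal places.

214.83

Take in order of value per unit:
- B (145/39 per unit): all 39 → value 145, running total 145.00
- D (94/35 per unit): 26 of 35 → value 26×94/35 = 69.8286, running total 214.83
Total 214.83.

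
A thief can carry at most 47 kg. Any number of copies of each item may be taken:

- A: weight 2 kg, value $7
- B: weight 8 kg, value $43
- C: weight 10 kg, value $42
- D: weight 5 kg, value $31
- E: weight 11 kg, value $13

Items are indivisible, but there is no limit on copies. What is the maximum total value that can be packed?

Best value-per-unit is D at 31/5; filling with it alone gives 9×31 = 279.
Optimal mix: 1×A + 9×D → weight 47, value 286.

$286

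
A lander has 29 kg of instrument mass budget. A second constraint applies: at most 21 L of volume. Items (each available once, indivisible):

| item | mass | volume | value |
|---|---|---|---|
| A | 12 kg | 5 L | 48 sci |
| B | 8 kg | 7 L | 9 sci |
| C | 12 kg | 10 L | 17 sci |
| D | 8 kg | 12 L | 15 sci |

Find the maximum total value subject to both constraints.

Feasible sets respecting both limits:
- A+C: mass 24, volume 15, value 65
- A+D: mass 20, volume 17, value 63
- A+B: mass 20, volume 12, value 57
Best: 65 sci.

65 sci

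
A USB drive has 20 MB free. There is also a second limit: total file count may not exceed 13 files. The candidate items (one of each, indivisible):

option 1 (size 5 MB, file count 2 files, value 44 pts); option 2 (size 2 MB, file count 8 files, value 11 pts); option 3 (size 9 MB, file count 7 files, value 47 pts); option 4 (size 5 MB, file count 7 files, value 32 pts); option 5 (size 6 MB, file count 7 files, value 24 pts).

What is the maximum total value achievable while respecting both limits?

Feasible sets respecting both limits:
- option 1+option 3: size 14, file count 9, value 91
- option 1+option 4: size 10, file count 9, value 76
- option 1+option 5: size 11, file count 9, value 68
Best: 91 pts.

91 pts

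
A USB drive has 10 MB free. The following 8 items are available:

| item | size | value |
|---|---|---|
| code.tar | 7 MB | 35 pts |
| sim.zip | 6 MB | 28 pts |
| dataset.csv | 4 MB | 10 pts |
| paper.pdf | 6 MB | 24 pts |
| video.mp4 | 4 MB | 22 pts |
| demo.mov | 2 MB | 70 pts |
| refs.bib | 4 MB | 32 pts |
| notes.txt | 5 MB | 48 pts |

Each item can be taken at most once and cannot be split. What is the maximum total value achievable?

Check high-value combinations within 10 MB:
- video.mp4+demo.mov+refs.bib: size 4+2+4=10, value 22+70+32=124
- demo.mov+notes.txt: size 2+5=7, value 70+48=118
- dataset.csv+demo.mov+refs.bib: size 4+2+4=10, value 10+70+32=112
- code.tar+demo.mov: size 7+2=9, value 35+70=105
- demo.mov+refs.bib: size 2+4=6, value 70+32=102
Best: 124 pts.

124 pts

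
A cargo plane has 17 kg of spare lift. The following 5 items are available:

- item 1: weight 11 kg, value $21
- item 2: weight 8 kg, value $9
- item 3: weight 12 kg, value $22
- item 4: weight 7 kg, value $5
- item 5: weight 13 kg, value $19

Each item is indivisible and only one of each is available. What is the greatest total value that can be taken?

$22

Check high-value combinations within 17 kg:
- item 3: weight 12, value 22
- item 1: weight 11, value 21
- item 5: weight 13, value 19
- item 2+item 4: weight 8+7=15, value 9+5=14
- item 2: weight 8, value 9
Best: $22.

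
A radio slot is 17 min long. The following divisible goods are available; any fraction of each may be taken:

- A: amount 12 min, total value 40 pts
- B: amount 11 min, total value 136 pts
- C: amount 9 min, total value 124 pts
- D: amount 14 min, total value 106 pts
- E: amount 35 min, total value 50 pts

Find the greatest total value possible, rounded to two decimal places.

Take in order of value per unit:
- C (124/9 per unit): all 9 → value 124, running total 124.00
- B (136/11 per unit): 8 of 11 → value 8×136/11 = 98.9091, running total 222.91
Total 222.91.

222.91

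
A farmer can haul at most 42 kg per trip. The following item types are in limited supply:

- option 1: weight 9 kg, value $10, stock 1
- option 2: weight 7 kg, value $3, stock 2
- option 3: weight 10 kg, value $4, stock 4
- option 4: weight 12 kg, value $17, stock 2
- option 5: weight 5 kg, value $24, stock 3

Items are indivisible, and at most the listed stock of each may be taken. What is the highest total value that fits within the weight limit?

$106

Best selections within weight 42 and stock limits:
- 2×option 4 + 3×option 5: weight 39, value 106
- 1×option 1 + 1×option 4 + 3×option 5: weight 36, value 99
Best: $106.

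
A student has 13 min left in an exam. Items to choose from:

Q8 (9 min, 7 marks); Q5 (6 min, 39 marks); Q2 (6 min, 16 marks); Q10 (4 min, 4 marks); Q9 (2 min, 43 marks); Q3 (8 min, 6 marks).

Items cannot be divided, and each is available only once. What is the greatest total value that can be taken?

86 marks

This is a 0/1 knapsack; check combinations near the capacity.
- Q5+Q10+Q9: time 6+4+2=12, value 39+4+43=86
- Q5+Q9: time 6+2=8, value 39+43=82
- Q2+Q10+Q9: time 6+4+2=12, value 16+4+43=63
- Q2+Q9: time 6+2=8, value 16+43=59
- Q5+Q2: time 6+6=12, value 39+16=55
Best: 86 marks.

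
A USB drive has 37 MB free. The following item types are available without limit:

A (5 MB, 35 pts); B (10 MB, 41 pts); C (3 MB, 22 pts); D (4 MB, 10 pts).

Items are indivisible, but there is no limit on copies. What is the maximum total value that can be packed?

268 pts

Best value-per-unit is C at 22/3; filling with it alone gives 12×22 = 264.
Optimal mix: 2×A + 9×C → size 37, value 268.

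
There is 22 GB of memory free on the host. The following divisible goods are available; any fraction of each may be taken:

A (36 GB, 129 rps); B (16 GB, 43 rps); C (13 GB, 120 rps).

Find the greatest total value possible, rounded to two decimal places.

Take in order of value per unit:
- C (120/13 per unit): all 13 → value 120, running total 120.00
- A (129/36 per unit): 9 of 36 → value 9×129/36 = 32.2500, running total 152.25
Total 152.25.

152.25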